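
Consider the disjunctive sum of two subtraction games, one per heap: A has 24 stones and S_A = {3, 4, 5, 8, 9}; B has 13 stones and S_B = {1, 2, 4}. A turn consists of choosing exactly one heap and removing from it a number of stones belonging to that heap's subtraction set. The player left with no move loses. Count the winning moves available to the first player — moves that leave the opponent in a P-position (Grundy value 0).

4

Heap A, S = {3, 4, 5, 8, 9}:
G(0) = 0
G(1) = mex{} = 0
G(2) = mex{} = 0
G(3) = mex{0} = 1
G(4) = mex{0,0} = 1
G(5) = mex{0,0,0} = 1
G(6) = mex{1,0,0} = 2
G(7) = mex{1,1,0} = 2
G(8) = mex{1,1,1,0} = 2
G(9) = mex{2,1,1,0,0} = 3
G(10) = mex{2,2,1,0,0} = 3
G(11) = mex{2,2,2,1,0} = 3
G(12) = mex{3,2,2,1,1} = 0
G(13) = mex{3,3,2,1,1} = 0
G(14) = mex{3,3,3,2,1} = 0
G(15) = mex{0,3,3,2,2} = 1
G(16) = mex{0,0,3,2,2} = 1
G(17) = mex{0,0,0,3,2} = 1
G(18) = mex{1,0,0,3,3} = 2
G(19) = mex{1,1,0,3,3} = 2
G(20) = mex{1,1,1,0,3} = 2
G(21) = mex{2,1,1,0,0} = 3
G(22) = mex{2,2,1,0,0} = 3
G(23) = mex{2,2,2,1,0} = 3
G(24) = mex{3,2,2,1,1} = 0
G_A(24) = 0.
Heap B, S = {1, 2, 4}:
G(0) = 0
G(1) = mex{0} = 1
G(2) = mex{1,0} = 2
G(3) = mex{2,1} = 0
G(4) = mex{0,2,0} = 1
G(5) = mex{1,0,1} = 2
G(6) = mex{2,1,2} = 0
G(7) = mex{0,2,0} = 1
G(8) = mex{1,0,1} = 2
G(9) = mex{2,1,2} = 0
G(10) = mex{0,2,0} = 1
G(11) = mex{1,0,1} = 2
G(12) = mex{2,1,2} = 0
G(13) = mex{0,2,0} = 1
G_B(13) = 1.
Combined Grundy value = 0 ⊕ 1 = 1.
A winning move leaves total XOR = 0, i.e. changes one component's Grundy value g to g ⊕ X where X is the current total.
Heap A: need g' = 0⊕1 = 1. Options: 24−3→G=3, 24−4→G=2, 24−5→G=2, 24−8→G=1, 24−9→G=1. Hits: 2.
Heap B: need g' = 1⊕1 = 0. Options: 13−1→G=0, 13−2→G=2, 13−4→G=0. Hits: 2.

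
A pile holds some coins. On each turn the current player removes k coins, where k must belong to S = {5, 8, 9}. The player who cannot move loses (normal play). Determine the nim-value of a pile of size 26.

2

G(0) = 0
G(1) = mex{} = 0
G(2) = mex{} = 0
G(3) = mex{} = 0
G(4) = mex{} = 0
G(5) = mex{0} = 1
G(6) = mex{0} = 1
G(7) = mex{0} = 1
G(8) = mex{0,0} = 1
G(9) = mex{0,0,0} = 1
G(10) = mex{1,0,0} = 2
G(11) = mex{1,0,0} = 2
G(12) = mex{1,0,0} = 2
G(13) = mex{1,1,0} = 2
G(14) = mex{1,1,1} = 0
G(15) = mex{2,1,1} = 0
G(16) = mex{2,1,1} = 0
G(17) = mex{2,1,1} = 0
G(18) = mex{2,2,1} = 0
G(19) = mex{0,2,2} = 1
G(20) = mex{0,2,2} = 1
G(21) = mex{0,2,2} = 1
G(22) = mex{0,0,2} = 1
G(23) = mex{0,0,0} = 1
G(24) = mex{1,0,0} = 2
G(25) = mex{1,0,0} = 2
G(26) = mex{1,0,0} = 2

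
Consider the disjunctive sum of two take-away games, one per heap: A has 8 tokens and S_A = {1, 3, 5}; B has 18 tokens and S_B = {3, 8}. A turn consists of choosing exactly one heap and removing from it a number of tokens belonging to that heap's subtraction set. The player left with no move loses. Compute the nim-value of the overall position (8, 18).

Heap A, S = {1, 3, 5}:
n : 0 1 2 3 4 5 6 7 8
G : 0 1 0 1 0 1 0 1 0
G_A(8) = 0.
Heap B, S = {3, 8}:
G(0) = 0
G(1) = mex{} = 0
G(2) = mex{} = 0
G(3) = mex{0} = 1
G(4) = mex{0} = 1
G(5) = mex{0} = 1
G(6) = mex{1} = 0
G(7) = mex{1} = 0
G(8) = mex{1,0} = 2
G(9) = mex{0,0} = 1
G(10) = mex{0,0} = 1
G(11) = mex{2,1} = 0
G(12) = mex{1,1} = 0
G(13) = mex{1,1} = 0
G(14) = mex{0,0} = 1
G(15) = mex{0,0} = 1
G(16) = mex{0,2} = 1
G(17) = mex{1,1} = 0
G(18) = mex{1,1} = 0
G_B(18) = 0.
Combined Grundy value = 0 ⊕ 0 = 0.

0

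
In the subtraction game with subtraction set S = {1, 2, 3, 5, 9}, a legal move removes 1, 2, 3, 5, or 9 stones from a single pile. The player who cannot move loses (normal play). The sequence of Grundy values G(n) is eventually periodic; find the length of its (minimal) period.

G(0) = 0
G(1) = mex{0} = 1
G(2) = mex{1,0} = 2
G(3) = mex{2,1,0} = 3
G(4) = mex{3,2,1} = 0
G(5) = mex{0,3,2,0} = 1
G(6) = mex{1,0,3,1} = 2
G(7) = mex{2,1,0,2} = 3
G(8) = mex{3,2,1,3} = 0
G(9) = mex{0,3,2,0,0} = 1
G(10) = mex{1,0,3,1,1} = 2
G(11) = mex{2,1,0,2,2} = 3
G(12) = mex{3,2,1,3,3} = 0
G(13) = mex{0,3,2,0,0} = 1
G(14) = mex{1,0,3,1,1} = 2
G(n+4) = G(n) holds for n = 0,…,8 (a full window of length max(S) = 9), so the sequence is purely periodic with period 4.

4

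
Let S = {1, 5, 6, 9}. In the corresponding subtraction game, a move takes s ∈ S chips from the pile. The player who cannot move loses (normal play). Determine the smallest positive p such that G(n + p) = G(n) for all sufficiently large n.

12

n :  0  1  2  3  4  5  6  7  8  9 10 11 12 13 14 15 16 17 18 19 20 21 22 23 24 25
G :  0  1  0  1  0  1  2  3  2  3  2  3  0  1  0  1  0  1  2  3  2  3  2  3  0  1
G(n+12) = G(n) holds for n = 0,…,8 (a full window of length max(S) = 9), so the sequence is purely periodic with period 12.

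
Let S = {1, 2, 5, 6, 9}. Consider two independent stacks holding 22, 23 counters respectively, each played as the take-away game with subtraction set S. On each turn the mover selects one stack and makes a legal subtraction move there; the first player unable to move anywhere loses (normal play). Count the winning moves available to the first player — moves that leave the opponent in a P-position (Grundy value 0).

All stacks use S = {1, 2, 5, 6, 9}:
G(0) = 0
G(1) = mex{0} = 1
G(2) = mex{1,0} = 2
G(3) = mex{2,1} = 0
G(4) = mex{0,2} = 1
G(5) = mex{1,0,0} = 2
G(6) = mex{2,1,1,0} = 3
G(7) = mex{3,2,2,1} = 0
G(8) = mex{0,3,0,2} = 1
G(9) = mex{1,0,1,0,0} = 2
G(10) = mex{2,1,2,1,1} = 0
G(11) = mex{0,2,3,2,2} = 1
G(12) = mex{1,0,0,3,0} = 2
G(13) = mex{2,1,1,0,1} = 3
G(14) = mex{3,2,2,1,2} = 0
G(15) = mex{0,3,0,2,3} = 1
G(16) = mex{1,0,1,0,0} = 2
G(17) = mex{2,1,2,1,1} = 0
G(18) = mex{0,2,3,2,2} = 1
G(19) = mex{1,0,0,3,0} = 2
G(20) = mex{2,1,1,0,1} = 3
G(21) = mex{3,2,2,1,2} = 0
G(22) = mex{0,3,0,2,3} = 1
G(23) = mex{1,0,1,0,0} = 2
Stack A: G(22) = 1.
Stack B: G(23) = 2.
Combined Grundy value = 1 ⊕ 2 = 3.
A winning move leaves total XOR = 0, i.e. changes one component's Grundy value g to g ⊕ X where X is the current total.
Stack A: need g' = 1⊕3 = 2. Options: 22−1→G=0, 22−2→G=3, 22−5→G=0, 22−6→G=2, 22−9→G=3. Hits: 1.
Stack B: need g' = 2⊕3 = 1. Options: 23−1→G=1, 23−2→G=0, 23−5→G=1, 23−6→G=0, 23−9→G=0. Hits: 2.

3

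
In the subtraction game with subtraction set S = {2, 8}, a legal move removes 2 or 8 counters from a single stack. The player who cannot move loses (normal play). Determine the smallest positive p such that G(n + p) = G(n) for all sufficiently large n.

G(0) = 0
G(1) = mex{} = 0
G(2) = mex{0} = 1
G(3) = mex{0} = 1
G(4) = mex{1} = 0
G(5) = mex{1} = 0
G(6) = mex{0} = 1
G(7) = mex{0} = 1
G(8) = mex{1,0} = 2
G(9) = mex{1,0} = 2
G(10) = mex{2,1} = 0
G(11) = mex{2,1} = 0
G(12) = mex{0,0} = 1
G(13) = mex{0,0} = 1
G(14) = mex{1,1} = 0
G(15) = mex{1,1} = 0
G(16) = mex{0,2} = 1
G(17) = mex{0,2} = 1
G(18) = mex{1,0} = 2
G(19) = mex{1,0} = 2
G(20) = mex{2,1} = 0
G(21) = mex{2,1} = 0
G(n+10) = G(n) holds for n = 0,…,7 (a full window of length max(S) = 8), so the sequence is purely periodic with period 10.

10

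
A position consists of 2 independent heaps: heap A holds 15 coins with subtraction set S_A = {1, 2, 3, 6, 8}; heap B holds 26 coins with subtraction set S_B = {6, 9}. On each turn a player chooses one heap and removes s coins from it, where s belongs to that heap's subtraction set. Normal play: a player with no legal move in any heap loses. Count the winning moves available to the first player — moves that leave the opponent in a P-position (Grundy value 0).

1

Heap A, S = {1, 2, 3, 6, 8}:
G(0) = 0
G(1) = mex{0} = 1
G(2) = mex{1,0} = 2
G(3) = mex{2,1,0} = 3
G(4) = mex{3,2,1} = 0
G(5) = mex{0,3,2} = 1
G(6) = mex{1,0,3,0} = 2
G(7) = mex{2,1,0,1} = 3
G(8) = mex{3,2,1,2,0} = 4
G(9) = mex{4,3,2,3,1} = 0
G(10) = mex{0,4,3,0,2} = 1
G(11) = mex{1,0,4,1,3} = 2
G(12) = mex{2,1,0,2,0} = 3
G(13) = mex{3,2,1,3,1} = 0
G(14) = mex{0,3,2,4,2} = 1
G(15) = mex{1,0,3,0,3} = 2
G_A(15) = 2.
Heap B, S = {6, 9}:
G(0) = 0
G(1) = mex{} = 0
G(2) = mex{} = 0
G(3) = mex{} = 0
G(4) = mex{} = 0
G(5) = mex{} = 0
G(6) = mex{0} = 1
G(7) = mex{0} = 1
G(8) = mex{0} = 1
G(9) = mex{0,0} = 1
G(10) = mex{0,0} = 1
G(11) = mex{0,0} = 1
G(12) = mex{1,0} = 2
G(13) = mex{1,0} = 2
G(14) = mex{1,0} = 2
G(15) = mex{1,1} = 0
G(16) = mex{1,1} = 0
G(17) = mex{1,1} = 0
G(18) = mex{2,1} = 0
G(19) = mex{2,1} = 0
G(20) = mex{2,1} = 0
G(21) = mex{0,2} = 1
G(22) = mex{0,2} = 1
G(23) = mex{0,2} = 1
G(24) = mex{0,0} = 1
G(25) = mex{0,0} = 1
G(26) = mex{0,0} = 1
G_B(26) = 1.
Combined Grundy value = 2 ⊕ 1 = 3.
A winning move leaves total XOR = 0, i.e. changes one component's Grundy value g to g ⊕ X where X is the current total.
Heap A: need g' = 2⊕3 = 1. Options: 15−1→G=1, 15−2→G=0, 15−3→G=3, 15−6→G=0, 15−8→G=3. Hits: 1.
Heap B: need g' = 1⊕3 = 2. Options: 26−6→G=0, 26−9→G=0. Hits: 0.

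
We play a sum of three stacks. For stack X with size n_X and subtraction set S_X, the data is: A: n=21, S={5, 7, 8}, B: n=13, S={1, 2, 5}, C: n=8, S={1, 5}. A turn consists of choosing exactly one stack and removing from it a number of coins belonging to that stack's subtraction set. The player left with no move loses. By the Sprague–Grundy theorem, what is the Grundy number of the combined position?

0

Stack A, S = {5, 7, 8}:
n :  0  1  2  3  4  5  6  7  8  9 10 11 12 13 14 15 16 17 18 19 20 21
G :  0  0  0  0  0  1  1  1  1  1  2  2  2  0  0  0  0  0  1  1  1  1
G_A(21) = 1.
Stack B, S = {1, 2, 5}:
G(0) = 0
G(1) = mex{0} = 1
G(2) = mex{1,0} = 2
G(3) = mex{2,1} = 0
G(4) = mex{0,2} = 1
G(5) = mex{1,0,0} = 2
G(6) = mex{2,1,1} = 0
G(7) = mex{0,2,2} = 1
G(8) = mex{1,0,0} = 2
G(9) = mex{2,1,1} = 0
G(10) = mex{0,2,2} = 1
G(11) = mex{1,0,0} = 2
G(12) = mex{2,1,1} = 0
G(13) = mex{0,2,2} = 1
G_B(13) = 1.
Stack C, S = {1, 5}:
G(0) = 0
G(1) = mex{0} = 1
G(2) = mex{1} = 0
G(3) = mex{0} = 1
G(4) = mex{1} = 0
G(5) = mex{0,0} = 1
G(6) = mex{1,1} = 0
G(7) = mex{0,0} = 1
G(8) = mex{1,1} = 0
G_C(8) = 0.
Combined Grundy value = 1 ⊕ 1 ⊕ 0 = 0.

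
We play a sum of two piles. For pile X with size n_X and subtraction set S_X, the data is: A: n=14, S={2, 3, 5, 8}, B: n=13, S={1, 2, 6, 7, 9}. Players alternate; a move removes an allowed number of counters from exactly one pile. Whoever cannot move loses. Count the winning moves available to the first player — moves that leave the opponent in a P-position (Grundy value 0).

Pile A, S = {2, 3, 5, 8}:
n :  0  1  2  3  4  5  6  7  8  9 10 11 12 13 14
G :  0  0  1  1  2  2  3  0  4  1  3  0  4  1  2
G_A(14) = 2.
Pile B, S = {1, 2, 6, 7, 9}:
G(0) = 0
G(1) = mex{0} = 1
G(2) = mex{1,0} = 2
G(3) = mex{2,1} = 0
G(4) = mex{0,2} = 1
G(5) = mex{1,0} = 2
G(6) = mex{2,1,0} = 3
G(7) = mex{3,2,1,0} = 4
G(8) = mex{4,3,2,1} = 0
G(9) = mex{0,4,0,2,0} = 1
G(10) = mex{1,0,1,0,1} = 2
G(11) = mex{2,1,2,1,2} = 0
G(12) = mex{0,2,3,2,0} = 1
G(13) = mex{1,0,4,3,1} = 2
G_B(13) = 2.
Combined Grundy value = 2 ⊕ 2 = 0.
A winning move leaves total XOR = 0, i.e. changes one component's Grundy value g to g ⊕ X where X is the current total.
Pile A: target g' = 2⊕0 = 2, but every legal move changes the Grundy value (mex property), so 0 moves.
Pile B: target g' = 2⊕0 = 2, but every legal move changes the Grundy value (mex property), so 0 moves.

0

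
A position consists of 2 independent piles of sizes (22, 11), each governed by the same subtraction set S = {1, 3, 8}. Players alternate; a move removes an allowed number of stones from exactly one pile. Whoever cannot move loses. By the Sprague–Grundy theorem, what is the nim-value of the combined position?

All piles use S = {1, 3, 8}:
n :  0  1  2  3  4  5  6  7  8  9 10 11 12 13 14 15 16 17 18 19 20 21 22
G :  0  1  0  1  0  1  0  1  2  3  2  0  1  0  1  0  1  0  1  2  3  2  0
Pile A: G(22) = 0.
Pile B: G(11) = 0.
Combined Grundy value = 0 ⊕ 0 = 0.

0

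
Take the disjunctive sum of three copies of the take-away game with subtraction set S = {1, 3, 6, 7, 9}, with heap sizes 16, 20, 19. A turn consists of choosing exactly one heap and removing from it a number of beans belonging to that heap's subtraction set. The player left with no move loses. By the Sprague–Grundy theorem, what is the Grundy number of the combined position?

1

All heaps use S = {1, 3, 6, 7, 9}:
G(0) = 0
G(1) = mex{0} = 1
G(2) = mex{1} = 0
G(3) = mex{0,0} = 1
G(4) = mex{1,1} = 0
G(5) = mex{0,0} = 1
G(6) = mex{1,1,0} = 2
G(7) = mex{2,0,1,0} = 3
G(8) = mex{3,1,0,1} = 2
G(9) = mex{2,2,1,0,0} = 3
G(10) = mex{3,3,0,1,1} = 2
G(11) = mex{2,2,1,0,0} = 3
G(12) = mex{3,3,2,1,1} = 0
G(13) = mex{0,2,3,2,0} = 1
G(14) = mex{1,3,2,3,1} = 0
G(15) = mex{0,0,3,2,2} = 1
G(16) = mex{1,1,2,3,3} = 0
G(17) = mex{0,0,3,2,2} = 1
G(18) = mex{1,1,0,3,3} = 2
G(19) = mex{2,0,1,0,2} = 3
G(20) = mex{3,1,0,1,3} = 2
Heap A: G(16) = 0.
Heap B: G(20) = 2.
Heap C: G(19) = 3.
Combined Grundy value = 0 ⊕ 2 ⊕ 3 = 1.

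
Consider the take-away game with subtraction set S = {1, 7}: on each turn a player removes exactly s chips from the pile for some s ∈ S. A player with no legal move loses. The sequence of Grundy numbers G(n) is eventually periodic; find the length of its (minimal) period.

n :  0  1  2  3  4  5  6  7  8  9 10 11 12 13 14
G :  0  1  0  1  0  1  0  1  0  1  0  1  0  1  0
G(n+2) = G(n) holds for n = 0,…,6 (a full window of length max(S) = 7), so the sequence is purely periodic with period 2.

2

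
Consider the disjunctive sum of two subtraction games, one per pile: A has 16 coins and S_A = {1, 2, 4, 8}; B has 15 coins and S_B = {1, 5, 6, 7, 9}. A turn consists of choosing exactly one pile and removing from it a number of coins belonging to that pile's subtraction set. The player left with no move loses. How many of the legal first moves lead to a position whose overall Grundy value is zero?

0

Pile A, S = {1, 2, 4, 8}:
G(0) = 0
G(1) = mex{0} = 1
G(2) = mex{1,0} = 2
G(3) = mex{2,1} = 0
G(4) = mex{0,2,0} = 1
G(5) = mex{1,0,1} = 2
G(6) = mex{2,1,2} = 0
G(7) = mex{0,2,0} = 1
G(8) = mex{1,0,1,0} = 2
G(9) = mex{2,1,2,1} = 0
G(10) = mex{0,2,0,2} = 1
G(11) = mex{1,0,1,0} = 2
G(12) = mex{2,1,2,1} = 0
G(13) = mex{0,2,0,2} = 1
G(14) = mex{1,0,1,0} = 2
G(15) = mex{2,1,2,1} = 0
G(16) = mex{0,2,0,2} = 1
G_A(16) = 1.
Pile B, S = {1, 5, 6, 7, 9}:
n :  0  1  2  3  4  5  6  7  8  9 10 11 12 13 14 15
G :  0  1  0  1  0  1  2  3  2  3  2  3  0  1  0  1
G_B(15) = 1.
Combined Grundy value = 1 ⊕ 1 = 0.
A winning move leaves total XOR = 0, i.e. changes one component's Grundy value g to g ⊕ X where X is the current total.
Pile A: target g' = 1⊕0 = 1, but every legal move changes the Grundy value (mex property), so 0 moves.
Pile B: target g' = 1⊕0 = 1, but every legal move changes the Grundy value (mex property), so 0 moves.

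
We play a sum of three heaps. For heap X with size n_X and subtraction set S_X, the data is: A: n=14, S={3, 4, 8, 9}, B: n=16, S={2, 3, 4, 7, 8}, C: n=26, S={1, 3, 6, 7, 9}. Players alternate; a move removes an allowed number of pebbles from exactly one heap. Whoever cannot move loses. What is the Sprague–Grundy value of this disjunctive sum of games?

2

Heap A, S = {3, 4, 8, 9}:
n :  0  1  2  3  4  5  6  7  8  9 10 11 12 13 14
G :  0  0  0  1  1  1  2  0  2  3  1  3  0  0  0
G_A(14) = 0.
Heap B, S = {2, 3, 4, 7, 8}:
n :  0  1  2  3  4  5  6  7  8  9 10 11 12 13 14 15 16
G :  0  0  1  1  2  2  0  3  1  4  2  0  0  1  1  2  2
G_B(16) = 2.
Heap C, S = {1, 3, 6, 7, 9}:
n :  0  1  2  3  4  5  6  7  8  9 10 11 12 13 14 15 16 17 18 19 20 21 22 23 24 25 26
G :  0  1  0  1  0  1  2  3  2  3  2  3  0  1  0  1  0  1  2  3  2  3  2  3  0  1  0
G_C(26) = 0.
Combined Grundy value = 0 ⊕ 2 ⊕ 0 = 2.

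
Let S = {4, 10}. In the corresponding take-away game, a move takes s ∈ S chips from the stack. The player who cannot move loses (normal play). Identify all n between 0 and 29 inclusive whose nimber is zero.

0, 1, 2, 3, 8, 9, 14, 15, 16, 17, 22, 23, 28, 29

G(0) = 0
G(1) = mex{} = 0
G(2) = mex{} = 0
G(3) = mex{} = 0
G(4) = mex{0} = 1
G(5) = mex{0} = 1
G(6) = mex{0} = 1
G(7) = mex{0} = 1
G(8) = mex{1} = 0
G(9) = mex{1} = 0
G(10) = mex{1,0} = 2
G(11) = mex{1,0} = 2
G(12) = mex{0,0} = 1
G(13) = mex{0,0} = 1
G(14) = mex{2,1} = 0
G(15) = mex{2,1} = 0
G(16) = mex{1,1} = 0
G(17) = mex{1,1} = 0
G(18) = mex{0,0} = 1
G(19) = mex{0,0} = 1
G(20) = mex{0,2} = 1
G(21) = mex{0,2} = 1
G(22) = mex{1,1} = 0
G(23) = mex{1,1} = 0
G(24) = mex{1,0} = 2
G(25) = mex{1,0} = 2
G(26) = mex{0,0} = 1
G(27) = mex{0,0} = 1
G(28) = mex{2,1} = 0
G(29) = mex{2,1} = 0
P-positions are exactly the n with G(n) = 0.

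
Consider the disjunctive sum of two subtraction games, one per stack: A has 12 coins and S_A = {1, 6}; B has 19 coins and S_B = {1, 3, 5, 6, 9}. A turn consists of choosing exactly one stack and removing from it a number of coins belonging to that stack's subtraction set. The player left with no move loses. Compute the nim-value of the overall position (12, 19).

2

Stack A, S = {1, 6}:
G(0) = 0
G(1) = mex{0} = 1
G(2) = mex{1} = 0
G(3) = mex{0} = 1
G(4) = mex{1} = 0
G(5) = mex{0} = 1
G(6) = mex{1,0} = 2
G(7) = mex{2,1} = 0
G(8) = mex{0,0} = 1
G(9) = mex{1,1} = 0
G(10) = mex{0,0} = 1
G(11) = mex{1,1} = 0
G(12) = mex{0,2} = 1
G_A(12) = 1.
Stack B, S = {1, 3, 5, 6, 9}:
n :  0  1  2  3  4  5  6  7  8  9 10 11 12 13 14 15 16 17 18 19
G :  0  1  0  1  0  1  2  3  2  3  2  3  0  1  0  1  0  1  2  3
G_B(19) = 3.
Combined Grundy value = 1 ⊕ 3 = 2.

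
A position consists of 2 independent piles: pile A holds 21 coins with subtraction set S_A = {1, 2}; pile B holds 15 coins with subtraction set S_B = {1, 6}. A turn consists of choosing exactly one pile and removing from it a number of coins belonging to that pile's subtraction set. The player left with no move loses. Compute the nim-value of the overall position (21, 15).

Pile A, S = {1, 2}:
G(0) = 0
G(1) = mex{0} = 1
G(2) = mex{1,0} = 2
G(3) = mex{2,1} = 0
G(4) = mex{0,2} = 1
G(5) = mex{1,0} = 2
G(6) = mex{2,1} = 0
G(7) = mex{0,2} = 1
G(8) = mex{1,0} = 2
G(9) = mex{2,1} = 0
G(10) = mex{0,2} = 1
G(11) = mex{1,0} = 2
G(12) = mex{2,1} = 0
G(13) = mex{0,2} = 1
G(14) = mex{1,0} = 2
G(15) = mex{2,1} = 0
G(16) = mex{0,2} = 1
G(17) = mex{1,0} = 2
G(18) = mex{2,1} = 0
G(19) = mex{0,2} = 1
G(20) = mex{1,0} = 2
G(21) = mex{2,1} = 0
G_A(21) = 0.
Pile B, S = {1, 6}:
n :  0  1  2  3  4  5  6  7  8  9 10 11 12 13 14 15
G :  0  1  0  1  0  1  2  0  1  0  1  0  1  2  0  1
G_B(15) = 1.
Combined Grundy value = 0 ⊕ 1 = 1.

1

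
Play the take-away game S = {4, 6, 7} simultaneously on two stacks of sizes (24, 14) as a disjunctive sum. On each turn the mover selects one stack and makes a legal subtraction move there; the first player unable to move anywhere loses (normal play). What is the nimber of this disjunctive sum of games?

0

All stacks use S = {4, 6, 7}:
n :  0  1  2  3  4  5  6  7  8  9 10 11 12 13 14 15 16 17 18 19 20 21 22 23 24
G :  0  0  0  0  1  1  1  1  2  2  2  0  0  0  0  1  1  1  1  2  2  2  0  0  0
Stack A: G(24) = 0.
Stack B: G(14) = 0.
Combined Grundy value = 0 ⊕ 0 = 0.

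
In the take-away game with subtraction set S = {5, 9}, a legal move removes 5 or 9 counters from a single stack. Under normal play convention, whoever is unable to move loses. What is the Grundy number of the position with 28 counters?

0

G(0) = 0
G(1) = mex{} = 0
G(2) = mex{} = 0
G(3) = mex{} = 0
G(4) = mex{} = 0
G(5) = mex{0} = 1
G(6) = mex{0} = 1
G(7) = mex{0} = 1
G(8) = mex{0} = 1
G(9) = mex{0,0} = 1
G(10) = mex{1,0} = 2
G(11) = mex{1,0} = 2
G(12) = mex{1,0} = 2
G(13) = mex{1,0} = 2
G(14) = mex{1,1} = 0
G(15) = mex{2,1} = 0
G(16) = mex{2,1} = 0
G(17) = mex{2,1} = 0
G(18) = mex{2,1} = 0
G(19) = mex{0,2} = 1
G(20) = mex{0,2} = 1
G(21) = mex{0,2} = 1
G(22) = mex{0,2} = 1
G(23) = mex{0,0} = 1
G(24) = mex{1,0} = 2
G(25) = mex{1,0} = 2
G(26) = mex{1,0} = 2
G(27) = mex{1,0} = 2
G(28) = mex{1,1} = 0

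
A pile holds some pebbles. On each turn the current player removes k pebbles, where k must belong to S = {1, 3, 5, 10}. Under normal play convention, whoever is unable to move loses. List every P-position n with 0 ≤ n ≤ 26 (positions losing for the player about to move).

G(0) = 0
G(1) = mex{0} = 1
G(2) = mex{1} = 0
G(3) = mex{0,0} = 1
G(4) = mex{1,1} = 0
G(5) = mex{0,0,0} = 1
G(6) = mex{1,1,1} = 0
G(7) = mex{0,0,0} = 1
G(8) = mex{1,1,1} = 0
G(9) = mex{0,0,0} = 1
G(10) = mex{1,1,1,0} = 2
G(11) = mex{2,0,0,1} = 3
G(12) = mex{3,1,1,0} = 2
G(13) = mex{2,2,0,1} = 3
G(14) = mex{3,3,1,0} = 2
G(15) = mex{2,2,2,1} = 0
G(16) = mex{0,3,3,0} = 1
G(17) = mex{1,2,2,1} = 0
G(18) = mex{0,0,3,0} = 1
G(19) = mex{1,1,2,1} = 0
G(20) = mex{0,0,0,2} = 1
G(21) = mex{1,1,1,3} = 0
G(22) = mex{0,0,0,2} = 1
G(23) = mex{1,1,1,3} = 0
G(24) = mex{0,0,0,2} = 1
G(25) = mex{1,1,1,0} = 2
G(26) = mex{2,0,0,1} = 3
P-positions are exactly the n with G(n) = 0.

0, 2, 4, 6, 8, 15, 17, 19, 21, 23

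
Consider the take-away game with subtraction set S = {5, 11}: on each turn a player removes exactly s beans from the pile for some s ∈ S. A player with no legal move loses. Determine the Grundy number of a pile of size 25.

1

n :  0  1  2  3  4  5  6  7  8  9 10 11 12 13 14 15 16 17 18 19 20 21 22 23 24 25
G :  0  0  0  0  0  1  1  1  1  1  0  2  2  2  2  1  0  0  0  0  0  1  1  1  1  1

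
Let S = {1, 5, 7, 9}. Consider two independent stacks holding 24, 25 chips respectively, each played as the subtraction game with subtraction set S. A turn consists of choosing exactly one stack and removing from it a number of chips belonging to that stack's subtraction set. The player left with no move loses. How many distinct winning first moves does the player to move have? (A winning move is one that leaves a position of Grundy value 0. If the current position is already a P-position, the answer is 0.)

8

All stacks use S = {1, 5, 7, 9}:
n :  0  1  2  3  4  5  6  7  8  9 10 11 12 13 14 15 16 17 18 19 20 21 22 23 24 25
G :  0  1  0  1  0  1  0  1  0  1  0  1  0  1  0  1  0  1  0  1  0  1  0  1  0  1
Stack A: G(24) = 0.
Stack B: G(25) = 1.
Combined Grundy value = 0 ⊕ 1 = 1.
A winning move leaves total XOR = 0, i.e. changes one component's Grundy value g to g ⊕ X where X is the current total.
Stack A: need g' = 0⊕1 = 1. Options: 24−1→G=1, 24−5→G=1, 24−7→G=1, 24−9→G=1. Hits: 4.
Stack B: need g' = 1⊕1 = 0. Options: 25−1→G=0, 25−5→G=0, 25−7→G=0, 25−9→G=0. Hits: 4.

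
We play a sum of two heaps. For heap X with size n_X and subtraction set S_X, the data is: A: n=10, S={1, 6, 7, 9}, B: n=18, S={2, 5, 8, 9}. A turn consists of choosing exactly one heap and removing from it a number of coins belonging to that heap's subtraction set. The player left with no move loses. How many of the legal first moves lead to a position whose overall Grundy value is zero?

Heap A, S = {1, 6, 7, 9}:
n :  0  1  2  3  4  5  6  7  8  9 10
G :  0  1  0  1  0  1  2  3  2  3  2
G_A(10) = 2.
Heap B, S = {2, 5, 8, 9}:
G(0) = 0
G(1) = mex{} = 0
G(2) = mex{0} = 1
G(3) = mex{0} = 1
G(4) = mex{1} = 0
G(5) = mex{1,0} = 2
G(6) = mex{0,0} = 1
G(7) = mex{2,1} = 0
G(8) = mex{1,1,0} = 2
G(9) = mex{0,0,0,0} = 1
G(10) = mex{2,2,1,0} = 3
G(11) = mex{1,1,1,1} = 0
G(12) = mex{3,0,0,1} = 2
G(13) = mex{0,2,2,0} = 1
G(14) = mex{2,1,1,2} = 0
G(15) = mex{1,3,0,1} = 2
G(16) = mex{0,0,2,0} = 1
G(17) = mex{2,2,1,2} = 0
G(18) = mex{1,1,3,1} = 0
G_B(18) = 0.
Combined Grundy value = 2 ⊕ 0 = 2.
A winning move leaves total XOR = 0, i.e. changes one component's Grundy value g to g ⊕ X where X is the current total.
Heap A: need g' = 2⊕2 = 0. Options: 10−1→G=3, 10−6→G=0, 10−7→G=1, 10−9→G=1. Hits: 1.
Heap B: need g' = 0⊕2 = 2. Options: 18−2→G=1, 18−5→G=1, 18−8→G=3, 18−9→G=1. Hits: 0.

1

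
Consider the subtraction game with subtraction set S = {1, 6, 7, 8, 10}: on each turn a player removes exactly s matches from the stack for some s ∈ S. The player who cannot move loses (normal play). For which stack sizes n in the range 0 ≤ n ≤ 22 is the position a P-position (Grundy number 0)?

G(0) = 0
G(1) = mex{0} = 1
G(2) = mex{1} = 0
G(3) = mex{0} = 1
G(4) = mex{1} = 0
G(5) = mex{0} = 1
G(6) = mex{1,0} = 2
G(7) = mex{2,1,0} = 3
G(8) = mex{3,0,1,0} = 2
G(9) = mex{2,1,0,1} = 3
G(10) = mex{3,0,1,0,0} = 2
G(11) = mex{2,1,0,1,1} = 3
G(12) = mex{3,2,1,0,0} = 4
G(13) = mex{4,3,2,1,1} = 0
G(14) = mex{0,2,3,2,0} = 1
G(15) = mex{1,3,2,3,1} = 0
G(16) = mex{0,2,3,2,2} = 1
G(17) = mex{1,3,2,3,3} = 0
G(18) = mex{0,4,3,2,2} = 1
G(19) = mex{1,0,4,3,3} = 2
G(20) = mex{2,1,0,4,2} = 3
G(21) = mex{3,0,1,0,3} = 2
G(22) = mex{2,1,0,1,4} = 3
P-positions are exactly the n with G(n) = 0.

0, 2, 4, 13, 15, 17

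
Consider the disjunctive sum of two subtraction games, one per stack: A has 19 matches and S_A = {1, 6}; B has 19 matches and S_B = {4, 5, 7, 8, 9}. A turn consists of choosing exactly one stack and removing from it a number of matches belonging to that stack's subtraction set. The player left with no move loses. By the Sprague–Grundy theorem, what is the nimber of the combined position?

0

Stack A, S = {1, 6}:
G(0) = 0
G(1) = mex{0} = 1
G(2) = mex{1} = 0
G(3) = mex{0} = 1
G(4) = mex{1} = 0
G(5) = mex{0} = 1
G(6) = mex{1,0} = 2
G(7) = mex{2,1} = 0
G(8) = mex{0,0} = 1
G(9) = mex{1,1} = 0
G(10) = mex{0,0} = 1
G(11) = mex{1,1} = 0
G(12) = mex{0,2} = 1
G(13) = mex{1,0} = 2
G(14) = mex{2,1} = 0
G(15) = mex{0,0} = 1
G(16) = mex{1,1} = 0
G(17) = mex{0,0} = 1
G(18) = mex{1,1} = 0
G(19) = mex{0,2} = 1
G_A(19) = 1.
Stack B, S = {4, 5, 7, 8, 9}:
n :  0  1  2  3  4  5  6  7  8  9 10 11 12 13 14 15 16 17 18 19
G :  0  0  0  0  1  1  1  1  2  2  2  2  3  0  0  0  0  1  1  1
G_B(19) = 1.
Combined Grundy value = 1 ⊕ 1 = 0.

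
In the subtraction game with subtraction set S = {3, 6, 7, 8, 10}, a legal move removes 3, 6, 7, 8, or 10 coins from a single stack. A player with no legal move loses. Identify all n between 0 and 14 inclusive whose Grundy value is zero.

n :  0  1  2  3  4  5  6  7  8  9 10 11 12 13 14
G :  0  0  0  1  1  1  2  2  2  3  3  3  4  0  0
P-positions are exactly the n with G(n) = 0.

0, 1, 2, 13, 14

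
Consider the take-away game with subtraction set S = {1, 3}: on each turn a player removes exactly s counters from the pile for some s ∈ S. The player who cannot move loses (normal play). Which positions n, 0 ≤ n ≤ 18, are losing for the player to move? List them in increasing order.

0, 2, 4, 6, 8, 10, 12, 14, 16, 18

G(0) = 0
G(1) = mex{0} = 1
G(2) = mex{1} = 0
G(3) = mex{0,0} = 1
G(4) = mex{1,1} = 0
G(5) = mex{0,0} = 1
G(6) = mex{1,1} = 0
G(7) = mex{0,0} = 1
G(8) = mex{1,1} = 0
G(9) = mex{0,0} = 1
G(10) = mex{1,1} = 0
G(11) = mex{0,0} = 1
G(12) = mex{1,1} = 0
G(13) = mex{0,0} = 1
G(14) = mex{1,1} = 0
G(15) = mex{0,0} = 1
G(16) = mex{1,1} = 0
G(17) = mex{0,0} = 1
G(18) = mex{1,1} = 0
P-positions are exactly the n with G(n) = 0.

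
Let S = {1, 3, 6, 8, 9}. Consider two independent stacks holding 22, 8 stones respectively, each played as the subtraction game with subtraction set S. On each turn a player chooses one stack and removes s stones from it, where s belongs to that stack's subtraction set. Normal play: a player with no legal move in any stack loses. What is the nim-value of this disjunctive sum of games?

0

All stacks use S = {1, 3, 6, 8, 9}:
n :  0  1  2  3  4  5  6  7  8  9 10 11 12 13 14 15 16 17 18 19 20 21 22
G :  0  1  0  1  0  1  2  3  2  3  2  3  4  5  0  1  0  1  0  1  2  3  2
Stack A: G(22) = 2.
Stack B: G(8) = 2.
Combined Grundy value = 2 ⊕ 2 = 0.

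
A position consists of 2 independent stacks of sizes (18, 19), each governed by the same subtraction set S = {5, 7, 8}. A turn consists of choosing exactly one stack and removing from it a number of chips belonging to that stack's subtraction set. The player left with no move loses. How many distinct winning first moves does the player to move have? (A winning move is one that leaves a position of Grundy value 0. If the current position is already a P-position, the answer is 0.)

0

All stacks use S = {5, 7, 8}:
n :  0  1  2  3  4  5  6  7  8  9 10 11 12 13 14 15 16 17 18 19
G :  0  0  0  0  0  1  1  1  1  1  2  2  2  0  0  0  0  0  1  1
Stack A: G(18) = 1.
Stack B: G(19) = 1.
Combined Grundy value = 1 ⊕ 1 = 0.
A winning move leaves total XOR = 0, i.e. changes one component's Grundy value g to g ⊕ X where X is the current total.
Stack A: target g' = 1⊕0 = 1, but every legal move changes the Grundy value (mex property), so 0 moves.
Stack B: target g' = 1⊕0 = 1, but every legal move changes the Grundy value (mex property), so 0 moves.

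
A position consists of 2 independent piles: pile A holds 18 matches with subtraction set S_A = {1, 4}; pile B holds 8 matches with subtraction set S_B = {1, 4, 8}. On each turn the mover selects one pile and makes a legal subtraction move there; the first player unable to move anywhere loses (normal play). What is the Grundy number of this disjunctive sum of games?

Pile A, S = {1, 4}:
n :  0  1  2  3  4  5  6  7  8  9 10 11 12 13 14 15 16 17 18
G :  0  1  0  1  2  0  1  0  1  2  0  1  0  1  2  0  1  0  1
G_A(18) = 1.
Pile B, S = {1, 4, 8}:
n : 0 1 2 3 4 5 6 7 8
G : 0 1 0 1 2 0 1 0 1
G_B(8) = 1.
Combined Grundy value = 1 ⊕ 1 = 0.

0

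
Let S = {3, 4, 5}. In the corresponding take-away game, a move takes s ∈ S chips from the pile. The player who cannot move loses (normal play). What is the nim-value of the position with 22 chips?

2

n :  0  1  2  3  4  5  6  7  8  9 10 11 12 13 14 15 16 17 18 19 20 21 22
G :  0  0  0  1  1  1  2  2  0  0  0  1  1  1  2  2  0  0  0  1  1  1  2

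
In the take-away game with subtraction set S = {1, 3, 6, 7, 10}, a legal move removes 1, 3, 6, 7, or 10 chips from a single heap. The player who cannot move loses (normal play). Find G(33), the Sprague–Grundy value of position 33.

G(0) = 0
G(1) = mex{0} = 1
G(2) = mex{1} = 0
G(3) = mex{0,0} = 1
G(4) = mex{1,1} = 0
G(5) = mex{0,0} = 1
G(6) = mex{1,1,0} = 2
G(7) = mex{2,0,1,0} = 3
G(8) = mex{3,1,0,1} = 2
G(9) = mex{2,2,1,0} = 3
G(10) = mex{3,3,0,1,0} = 2
G(11) = mex{2,2,1,0,1} = 3
G(12) = mex{3,3,2,1,0} = 4
G(13) = mex{4,2,3,2,1} = 0
G(14) = mex{0,3,2,3,0} = 1
G(15) = mex{1,4,3,2,1} = 0
G(16) = mex{0,0,2,3,2} = 1
G(17) = mex{1,1,3,2,3} = 0
G(18) = mex{0,0,4,3,2} = 1
G(19) = mex{1,1,0,4,3} = 2
G(20) = mex{2,0,1,0,2} = 3
G(21) = mex{3,1,0,1,3} = 2
G(22) = mex{2,2,1,0,4} = 3
G(23) = mex{3,3,0,1,0} = 2
G(24) = mex{2,2,1,0,1} = 3
G(25) = mex{3,3,2,1,0} = 4
G(26) = mex{4,2,3,2,1} = 0
G(27) = mex{0,3,2,3,0} = 1
G(28) = mex{1,4,3,2,1} = 0
G(29) = mex{0,0,2,3,2} = 1
G(30) = mex{1,1,3,2,3} = 0
G(31) = mex{0,0,4,3,2} = 1
G(32) = mex{1,1,0,4,3} = 2
G(33) = mex{2,0,1,0,2} = 3

3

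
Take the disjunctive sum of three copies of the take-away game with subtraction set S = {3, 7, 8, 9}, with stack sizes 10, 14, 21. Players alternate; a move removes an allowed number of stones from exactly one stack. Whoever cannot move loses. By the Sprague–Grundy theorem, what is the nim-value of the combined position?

All stacks use S = {3, 7, 8, 9}:
n :  0  1  2  3  4  5  6  7  8  9 10 11 12 13 14 15 16 17 18 19 20 21
G :  0  0  0  1  1  1  0  2  2  1  3  3  0  2  4  1  0  0  0  1  1  1
Stack A: G(10) = 3.
Stack B: G(14) = 4.
Stack C: G(21) = 1.
Combined Grundy value = 3 ⊕ 4 ⊕ 1 = 6.

6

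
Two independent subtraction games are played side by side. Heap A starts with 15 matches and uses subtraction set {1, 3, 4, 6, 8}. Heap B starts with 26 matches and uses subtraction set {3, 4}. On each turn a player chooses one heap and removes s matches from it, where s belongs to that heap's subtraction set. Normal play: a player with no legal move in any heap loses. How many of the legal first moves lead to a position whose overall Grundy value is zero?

Heap A, S = {1, 3, 4, 6, 8}:
n :  0  1  2  3  4  5  6  7  8  9 10 11 12 13 14 15
G :  0  1  0  1  2  3  2  0  1  0  1  2  3  2  0  1
G_A(15) = 1.
Heap B, S = {3, 4}:
G(0) = 0
G(1) = mex{} = 0
G(2) = mex{} = 0
G(3) = mex{0} = 1
G(4) = mex{0,0} = 1
G(5) = mex{0,0} = 1
G(6) = mex{1,0} = 2
G(7) = mex{1,1} = 0
G(8) = mex{1,1} = 0
G(9) = mex{2,1} = 0
G(10) = mex{0,2} = 1
G(11) = mex{0,0} = 1
G(12) = mex{0,0} = 1
G(13) = mex{1,0} = 2
G(14) = mex{1,1} = 0
G(15) = mex{1,1} = 0
G(16) = mex{2,1} = 0
G(17) = mex{0,2} = 1
G(18) = mex{0,0} = 1
G(19) = mex{0,0} = 1
G(20) = mex{1,0} = 2
G(21) = mex{1,1} = 0
G(22) = mex{1,1} = 0
G(23) = mex{2,1} = 0
G(24) = mex{0,2} = 1
G(25) = mex{0,0} = 1
G(26) = mex{0,0} = 1
G_B(26) = 1.
Combined Grundy value = 1 ⊕ 1 = 0.
A winning move leaves total XOR = 0, i.e. changes one component's Grundy value g to g ⊕ X where X is the current total.
Heap A: target g' = 1⊕0 = 1, but every legal move changes the Grundy value (mex property), so 0 moves.
Heap B: target g' = 1⊕0 = 1, but every legal move changes the Grundy value (mex property), so 0 moves.

0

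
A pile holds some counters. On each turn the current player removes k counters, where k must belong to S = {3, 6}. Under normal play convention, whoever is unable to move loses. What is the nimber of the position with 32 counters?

1

G(0) = 0
G(1) = mex{} = 0
G(2) = mex{} = 0
G(3) = mex{0} = 1
G(4) = mex{0} = 1
G(5) = mex{0} = 1
G(6) = mex{1,0} = 2
G(7) = mex{1,0} = 2
G(8) = mex{1,0} = 2
G(9) = mex{2,1} = 0
G(10) = mex{2,1} = 0
G(11) = mex{2,1} = 0
G(12) = mex{0,2} = 1
G(13) = mex{0,2} = 1
G(14) = mex{0,2} = 1
G(15) = mex{1,0} = 2
G(16) = mex{1,0} = 2
G(17) = mex{1,0} = 2
G(18) = mex{2,1} = 0
G(19) = mex{2,1} = 0
G(20) = mex{2,1} = 0
G(21) = mex{0,2} = 1
G(22) = mex{0,2} = 1
G(23) = mex{0,2} = 1
G(24) = mex{1,0} = 2
G(25) = mex{1,0} = 2
G(26) = mex{1,0} = 2
G(27) = mex{2,1} = 0
G(28) = mex{2,1} = 0
G(29) = mex{2,1} = 0
G(30) = mex{0,2} = 1
G(31) = mex{0,2} = 1
G(32) = mex{0,2} = 1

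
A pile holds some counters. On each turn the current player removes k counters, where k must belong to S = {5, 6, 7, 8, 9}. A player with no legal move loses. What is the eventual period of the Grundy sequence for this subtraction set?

G(0) = 0
G(1) = mex{} = 0
G(2) = mex{} = 0
G(3) = mex{} = 0
G(4) = mex{} = 0
G(5) = mex{0} = 1
G(6) = mex{0,0} = 1
G(7) = mex{0,0,0} = 1
G(8) = mex{0,0,0,0} = 1
G(9) = mex{0,0,0,0,0} = 1
G(10) = mex{1,0,0,0,0} = 2
G(11) = mex{1,1,0,0,0} = 2
G(12) = mex{1,1,1,0,0} = 2
G(13) = mex{1,1,1,1,0} = 2
G(14) = mex{1,1,1,1,1} = 0
G(15) = mex{2,1,1,1,1} = 0
G(16) = mex{2,2,1,1,1} = 0
G(17) = mex{2,2,2,1,1} = 0
G(18) = mex{2,2,2,2,1} = 0
G(19) = mex{0,2,2,2,2} = 1
G(20) = mex{0,0,2,2,2} = 1
G(21) = mex{0,0,0,2,2} = 1
G(22) = mex{0,0,0,0,2} = 1
G(23) = mex{0,0,0,0,0} = 1
G(24) = mex{1,0,0,0,0} = 2
G(25) = mex{1,1,0,0,0} = 2
G(26) = mex{1,1,1,0,0} = 2
G(27) = mex{1,1,1,1,0} = 2
G(28) = mex{1,1,1,1,1} = 0
G(29) = mex{2,1,1,1,1} = 0
G(n+14) = G(n) holds for n = 0,…,8 (a full window of length max(S) = 9), so the sequence is purely periodic with period 14.

14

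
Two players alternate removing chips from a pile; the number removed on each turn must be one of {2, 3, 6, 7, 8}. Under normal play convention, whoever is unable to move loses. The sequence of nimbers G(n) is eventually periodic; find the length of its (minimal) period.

G(0) = 0
G(1) = mex{} = 0
G(2) = mex{0} = 1
G(3) = mex{0,0} = 1
G(4) = mex{1,0} = 2
G(5) = mex{1,1} = 0
G(6) = mex{2,1,0} = 3
G(7) = mex{0,2,0,0} = 1
G(8) = mex{3,0,1,0,0} = 2
G(9) = mex{1,3,1,1,0} = 2
G(10) = mex{2,1,2,1,1} = 0
G(11) = mex{2,2,0,2,1} = 3
G(12) = mex{0,2,3,0,2} = 1
G(13) = mex{3,0,1,3,0} = 2
G(14) = mex{1,3,2,1,3} = 0
G(15) = mex{2,1,2,2,1} = 0
G(16) = mex{0,2,0,2,2} = 1
G(17) = mex{0,0,3,0,2} = 1
G(18) = mex{1,0,1,3,0} = 2
G(19) = mex{1,1,2,1,3} = 0
G(20) = mex{2,1,0,2,1} = 3
G(21) = mex{0,2,0,0,2} = 1
G(22) = mex{3,0,1,0,0} = 2
G(23) = mex{1,3,1,1,0} = 2
G(24) = mex{2,1,2,1,1} = 0
G(25) = mex{2,2,0,2,1} = 3
G(26) = mex{0,2,3,0,2} = 1
G(27) = mex{3,0,1,3,0} = 2
G(28) = mex{1,3,2,1,3} = 0
G(29) = mex{2,1,2,2,1} = 0
G(n+14) = G(n) holds for n = 0,…,7 (a full window of length max(S) = 8), so the sequence is purely periodic with period 14.

14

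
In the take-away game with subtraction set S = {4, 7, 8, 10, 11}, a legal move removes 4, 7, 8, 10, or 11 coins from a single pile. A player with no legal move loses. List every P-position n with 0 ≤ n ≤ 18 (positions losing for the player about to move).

0, 1, 2, 3, 15, 16, 17, 18

n :  0  1  2  3  4  5  6  7  8  9 10 11 12 13 14 15 16 17 18
G :  0  0  0  0  1  1  1  1  2  2  2  2  3  3  3  0  0  0  0
P-positions are exactly the n with G(n) = 0.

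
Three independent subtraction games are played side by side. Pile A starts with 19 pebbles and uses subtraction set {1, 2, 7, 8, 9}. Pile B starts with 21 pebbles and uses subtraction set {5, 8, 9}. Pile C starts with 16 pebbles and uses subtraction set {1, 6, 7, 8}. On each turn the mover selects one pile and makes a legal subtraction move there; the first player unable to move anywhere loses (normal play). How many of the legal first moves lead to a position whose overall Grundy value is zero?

0

Pile A, S = {1, 2, 7, 8, 9}:
G(0) = 0
G(1) = mex{0} = 1
G(2) = mex{1,0} = 2
G(3) = mex{2,1} = 0
G(4) = mex{0,2} = 1
G(5) = mex{1,0} = 2
G(6) = mex{2,1} = 0
G(7) = mex{0,2,0} = 1
G(8) = mex{1,0,1,0} = 2
G(9) = mex{2,1,2,1,0} = 3
G(10) = mex{3,2,0,2,1} = 4
G(11) = mex{4,3,1,0,2} = 5
G(12) = mex{5,4,2,1,0} = 3
G(13) = mex{3,5,0,2,1} = 4
G(14) = mex{4,3,1,0,2} = 5
G(15) = mex{5,4,2,1,0} = 3
G(16) = mex{3,5,3,2,1} = 0
G(17) = mex{0,3,4,3,2} = 1
G(18) = mex{1,0,5,4,3} = 2
G(19) = mex{2,1,3,5,4} = 0
G_A(19) = 0.
Pile B, S = {5, 8, 9}:
G(0) = 0
G(1) = mex{} = 0
G(2) = mex{} = 0
G(3) = mex{} = 0
G(4) = mex{} = 0
G(5) = mex{0} = 1
G(6) = mex{0} = 1
G(7) = mex{0} = 1
G(8) = mex{0,0} = 1
G(9) = mex{0,0,0} = 1
G(10) = mex{1,0,0} = 2
G(11) = mex{1,0,0} = 2
G(12) = mex{1,0,0} = 2
G(13) = mex{1,1,0} = 2
G(14) = mex{1,1,1} = 0
G(15) = mex{2,1,1} = 0
G(16) = mex{2,1,1} = 0
G(17) = mex{2,1,1} = 0
G(18) = mex{2,2,1} = 0
G(19) = mex{0,2,2} = 1
G(20) = mex{0,2,2} = 1
G(21) = mex{0,2,2} = 1
G_B(21) = 1.
Pile C, S = {1, 6, 7, 8}:
G(0) = 0
G(1) = mex{0} = 1
G(2) = mex{1} = 0
G(3) = mex{0} = 1
G(4) = mex{1} = 0
G(5) = mex{0} = 1
G(6) = mex{1,0} = 2
G(7) = mex{2,1,0} = 3
G(8) = mex{3,0,1,0} = 2
G(9) = mex{2,1,0,1} = 3
G(10) = mex{3,0,1,0} = 2
G(11) = mex{2,1,0,1} = 3
G(12) = mex{3,2,1,0} = 4
G(13) = mex{4,3,2,1} = 0
G(14) = mex{0,2,3,2} = 1
G(15) = mex{1,3,2,3} = 0
G(16) = mex{0,2,3,2} = 1
G_C(16) = 1.
Combined Grundy value = 0 ⊕ 1 ⊕ 1 = 0.
A winning move leaves total XOR = 0, i.e. changes one component's Grundy value g to g ⊕ X where X is the current total.
Pile A: target g' = 0⊕0 = 0, but every legal move changes the Grundy value (mex property), so 0 moves.
Pile B: target g' = 1⊕0 = 1, but every legal move changes the Grundy value (mex property), so 0 moves.
Pile C: target g' = 1⊕0 = 1, but every legal move changes the Grundy value (mex property), so 0 moves.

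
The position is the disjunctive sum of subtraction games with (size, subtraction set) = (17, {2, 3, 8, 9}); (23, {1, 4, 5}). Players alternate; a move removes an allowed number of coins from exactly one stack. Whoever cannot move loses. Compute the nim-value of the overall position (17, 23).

3

Stack A, S = {2, 3, 8, 9}:
n :  0  1  2  3  4  5  6  7  8  9 10 11 12 13 14 15 16 17
G :  0  0  1  1  2  0  0  1  1  2  2  0  0  1  1  2  0  0
G_A(17) = 0.
Stack B, S = {1, 4, 5}:
G(0) = 0
G(1) = mex{0} = 1
G(2) = mex{1} = 0
G(3) = mex{0} = 1
G(4) = mex{1,0} = 2
G(5) = mex{2,1,0} = 3
G(6) = mex{3,0,1} = 2
G(7) = mex{2,1,0} = 3
G(8) = mex{3,2,1} = 0
G(9) = mex{0,3,2} = 1
G(10) = mex{1,2,3} = 0
G(11) = mex{0,3,2} = 1
G(12) = mex{1,0,3} = 2
G(13) = mex{2,1,0} = 3
G(14) = mex{3,0,1} = 2
G(15) = mex{2,1,0} = 3
G(16) = mex{3,2,1} = 0
G(17) = mex{0,3,2} = 1
G(18) = mex{1,2,3} = 0
G(19) = mex{0,3,2} = 1
G(20) = mex{1,0,3} = 2
G(21) = mex{2,1,0} = 3
G(22) = mex{3,0,1} = 2
G(23) = mex{2,1,0} = 3
G_B(23) = 3.
Combined Grundy value = 0 ⊕ 3 = 3.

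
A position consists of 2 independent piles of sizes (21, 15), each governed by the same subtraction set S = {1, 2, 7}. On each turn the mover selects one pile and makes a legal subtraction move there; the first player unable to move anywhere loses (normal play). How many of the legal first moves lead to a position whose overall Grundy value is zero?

All piles use S = {1, 2, 7}:
n :  0  1  2  3  4  5  6  7  8  9 10 11 12 13 14 15 16 17 18 19 20 21
G :  0  1  2  0  1  2  0  1  2  0  1  2  0  1  2  0  1  2  0  1  2  0
Pile A: G(21) = 0.
Pile B: G(15) = 0.
Combined Grundy value = 0 ⊕ 0 = 0.
A winning move leaves total XOR = 0, i.e. changes one component's Grundy value g to g ⊕ X where X is the current total.
Pile A: target g' = 0⊕0 = 0, but every legal move changes the Grundy value (mex property), so 0 moves.
Pile B: target g' = 0⊕0 = 0, but every legal move changes the Grundy value (mex property), so 0 moves.

0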